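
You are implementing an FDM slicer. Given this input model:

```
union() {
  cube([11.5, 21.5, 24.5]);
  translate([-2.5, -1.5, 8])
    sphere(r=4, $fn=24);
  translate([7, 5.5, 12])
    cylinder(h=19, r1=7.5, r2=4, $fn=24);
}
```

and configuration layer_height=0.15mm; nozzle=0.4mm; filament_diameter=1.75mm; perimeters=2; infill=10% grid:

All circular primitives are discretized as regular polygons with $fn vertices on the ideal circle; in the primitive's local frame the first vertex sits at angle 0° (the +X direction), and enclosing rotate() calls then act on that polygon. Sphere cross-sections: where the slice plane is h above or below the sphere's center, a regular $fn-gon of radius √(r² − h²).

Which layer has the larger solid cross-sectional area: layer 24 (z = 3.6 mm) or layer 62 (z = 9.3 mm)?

layer 62 (z = 9.3 mm)

Layer 24 (z = 3.6): the cube (footprint 11.5×21.5) is included at this height (area 247.25 mm²); the sphere at (-2.5, -1.5) is absent (|z−center|=4.400 > r=4); the cone at (7, 5.5) does not reach this height (z outside [12, 31]); Taking the union: only the 11.5×21.5 cube is present, so the union is just that shape — area = 247.25 mm². So its area = 247.25 mm². Layer 62 (z = 9.3): the 11.5×21.5 cube contributes its full rectangle (area 247.25 mm²); the r=4 sphere at (-2.5, -1.5) contributes a regular 24-gon of circumradius √(4²−1.3²) = 3.783 (area = (24/2)·3.783²·sin(360°/24) = 44.44 mm²); the cone at (7, 5.5) is absent (z outside [12, 31]); Taking the union: the regions partially overlap — summed areas 291.69 mm² minus the doubly-counted overlap 0.72 mm² gives 290.97 mm² — area = 290.97 mm². So its area = 290.97 mm². Layer 62 is larger (290.97 vs 247.25 mm²).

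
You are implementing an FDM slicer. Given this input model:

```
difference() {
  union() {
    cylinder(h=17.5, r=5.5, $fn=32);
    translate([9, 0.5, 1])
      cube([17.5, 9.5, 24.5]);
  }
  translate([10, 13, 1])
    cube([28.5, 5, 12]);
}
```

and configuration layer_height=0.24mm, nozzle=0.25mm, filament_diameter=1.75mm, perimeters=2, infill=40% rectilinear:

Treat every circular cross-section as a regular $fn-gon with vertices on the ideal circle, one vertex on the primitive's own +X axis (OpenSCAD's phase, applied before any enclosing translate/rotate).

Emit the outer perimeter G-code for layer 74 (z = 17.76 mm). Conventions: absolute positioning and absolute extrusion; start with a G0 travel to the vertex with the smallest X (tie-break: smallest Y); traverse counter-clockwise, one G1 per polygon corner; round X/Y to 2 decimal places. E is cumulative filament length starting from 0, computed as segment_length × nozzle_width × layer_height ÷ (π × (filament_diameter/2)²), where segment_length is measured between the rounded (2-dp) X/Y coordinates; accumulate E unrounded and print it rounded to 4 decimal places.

G0 X9.00 Y0.50 Z17.76
G1 X26.50 Y0.50 E0.4365
G1 X26.50 Y10.00 E0.6735
G1 X9.00 Y10.00 E1.1101
G1 X9.00 Y0.50 E1.3470

At z = 17.76 mm: the cylinder does not reach this height (z outside [0, 17.5]); the cube at (9, 0.5) (footprint 17.5×9.5) is included at this height; Taking the union: only the 17.5×9.5 cube at (9, 0.5) is present, so the union is just that shape — 1 connected region; the cube at (10, 13) is not intersected at this z (z outside [1, 13]); Subtracting the remaining from the first: none of the subtracted shapes is present at this height, so the result so far is unchanged — 1 connected region. The outline is a single polygon with 4 vertices. Extrusion per mm of travel: 0.25 × 0.24 / (π × 0.875²) = 0.024945. Accumulating E over each segment gives final E = 1.3470.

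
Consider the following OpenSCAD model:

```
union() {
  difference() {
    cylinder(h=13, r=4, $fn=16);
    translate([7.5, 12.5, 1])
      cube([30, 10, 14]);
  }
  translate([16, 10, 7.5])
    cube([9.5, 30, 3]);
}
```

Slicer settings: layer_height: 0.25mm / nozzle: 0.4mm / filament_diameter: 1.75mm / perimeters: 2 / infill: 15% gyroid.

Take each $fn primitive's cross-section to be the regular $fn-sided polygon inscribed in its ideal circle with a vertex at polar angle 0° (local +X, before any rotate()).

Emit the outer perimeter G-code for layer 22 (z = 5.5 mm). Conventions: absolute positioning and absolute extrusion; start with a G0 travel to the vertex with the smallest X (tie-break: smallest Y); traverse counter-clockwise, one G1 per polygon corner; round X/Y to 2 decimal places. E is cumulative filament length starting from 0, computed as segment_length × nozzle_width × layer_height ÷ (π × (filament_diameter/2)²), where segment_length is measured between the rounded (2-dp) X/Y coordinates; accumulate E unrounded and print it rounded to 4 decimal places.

At z = 5.5 mm: the cylinder: section is a regular 16-gon, circumradius r=4; the 30×10 cube at (7.5, 12.5) contributes its full rectangle; After the difference (first − rest): starting from the r=4 cylinder, the 30×10 cube at (7.5, 12.5) misses the remaining region (no effect) — 1 connected region; the cube at (16, 10) does not reach this height (z outside [7.5, 10.5]); Merging all regions: only the result so far is present, so the union is just that shape — 1 connected region. The outline is a single polygon with 16 vertices. Extrusion per mm of travel: 0.4 × 0.25 / (π × 0.875²) = 0.041575. Accumulating E over each segment gives final E = 1.0388.

G0 X-4.00 Y0.00 Z5.50
G1 X-3.70 Y-1.53 E0.0648
G1 X-2.83 Y-2.83 E0.1299
G1 X-1.53 Y-3.70 E0.1949
G1 X0.00 Y-4.00 E0.2597
G1 X1.53 Y-3.70 E0.3245
G1 X2.83 Y-2.83 E0.3896
G1 X3.70 Y-1.53 E0.4546
G1 X4.00 Y0.00 E0.5194
G1 X3.70 Y1.53 E0.5842
G1 X2.83 Y2.83 E0.6493
G1 X1.53 Y3.70 E0.7143
G1 X0.00 Y4.00 E0.7791
G1 X-1.53 Y3.70 E0.8440
G1 X-2.83 Y2.83 E0.9090
G1 X-3.70 Y1.53 E0.9740
G1 X-4.00 Y0.00 E1.0388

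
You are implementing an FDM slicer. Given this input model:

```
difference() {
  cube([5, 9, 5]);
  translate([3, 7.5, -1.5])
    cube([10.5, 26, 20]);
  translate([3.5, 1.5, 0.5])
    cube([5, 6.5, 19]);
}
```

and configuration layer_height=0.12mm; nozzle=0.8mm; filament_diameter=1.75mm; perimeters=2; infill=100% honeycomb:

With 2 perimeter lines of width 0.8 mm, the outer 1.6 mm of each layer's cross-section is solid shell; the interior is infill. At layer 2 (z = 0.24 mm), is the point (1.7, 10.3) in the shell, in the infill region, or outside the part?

At z = 0.24 mm: the 5×9 cube contributes its full rectangle; the cube at (3, 7.5) (footprint 10.5×26) is included at this height; the cube at (3.5, 1.5) is not intersected at this z (z outside [0.5, 19.5]); Taking the first minus the rest: starting from the 5×9 cube, the 10.5×26 cube at (3, 7.5) partially overlaps it — only the 3.00 mm² overlap (of its 273.00 mm²) is removed, clipping the outline — 1 connected region. Overall, the cross-section is a single solid region. The nearest boundary edge runs (0.00, 9.00)→(3.00, 9.00); distance from the point to it = 1.30 mm. The point is not inside any of the regions above, so it lies outside the cross-section (1.30 mm from the nearest boundary).

outside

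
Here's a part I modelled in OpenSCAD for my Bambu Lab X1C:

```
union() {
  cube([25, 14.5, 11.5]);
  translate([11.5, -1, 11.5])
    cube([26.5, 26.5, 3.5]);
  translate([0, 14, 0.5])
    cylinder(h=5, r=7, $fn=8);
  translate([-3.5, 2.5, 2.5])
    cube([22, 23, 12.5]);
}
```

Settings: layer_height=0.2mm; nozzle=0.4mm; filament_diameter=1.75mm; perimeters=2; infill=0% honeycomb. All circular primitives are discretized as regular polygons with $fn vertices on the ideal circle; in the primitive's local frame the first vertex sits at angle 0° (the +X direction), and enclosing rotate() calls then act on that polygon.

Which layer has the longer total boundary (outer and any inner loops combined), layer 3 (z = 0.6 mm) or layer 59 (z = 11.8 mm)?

Layer 3 (z = 0.6): the cube is present — its section is the full 25×14.5 rectangle (perimeter 79.00 mm); the cube at (11.5, -1) is not intersected at this z (z outside [11.5, 15]); the r=7 cylinder at (0, 14) contributes a regular 8-gon of circumradius 7 (perimeter = 2·8·7.000·sin(180°/8) = 42.86 mm); the cube at (-3.5, 2.5) is not intersected at this z (z outside [2.5, 15]); Merging all regions: the regions partially overlap (shared area 38.10 mm²), so the edge portions inside another operand are dropped and the merged outline is re-measured after clipping — boundary = 96.31 mm. So its perimeter = 96.31 mm. Layer 59 (z = 11.8): the cube is absent (z outside [0, 11.5]); the cube at (11.5, -1) is present — its section is the full 26.5×26.5 rectangle (perimeter 106.00 mm); the cylinder at (0, 14) does not reach this height (z outside [0.5, 5.5]); the 22×23 cube at (-3.5, 2.5) contributes its full rectangle (perimeter 90.00 mm); Taking the union: the regions partially overlap (shared area 161.00 mm²), so the edge portions inside another operand are dropped and the merged outline is re-measured after clipping — boundary = 136.00 mm. So its perimeter = 136.00 mm. Layer 59 is larger (136.00 vs 96.31 mm).

layer 59 (z = 11.8 mm)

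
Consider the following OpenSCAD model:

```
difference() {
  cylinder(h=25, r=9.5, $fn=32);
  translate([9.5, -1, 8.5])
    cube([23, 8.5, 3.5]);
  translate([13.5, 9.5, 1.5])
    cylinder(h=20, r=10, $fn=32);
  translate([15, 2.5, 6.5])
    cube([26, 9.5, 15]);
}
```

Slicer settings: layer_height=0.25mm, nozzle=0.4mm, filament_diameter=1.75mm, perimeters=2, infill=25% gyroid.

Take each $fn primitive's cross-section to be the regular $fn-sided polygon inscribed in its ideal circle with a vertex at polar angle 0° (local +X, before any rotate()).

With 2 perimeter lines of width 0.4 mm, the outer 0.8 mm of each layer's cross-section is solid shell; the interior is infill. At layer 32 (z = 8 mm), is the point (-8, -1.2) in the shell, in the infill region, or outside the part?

At z = 8 mm: the cylinder: section is a regular 32-gon, circumradius r=9.5; the cube at (9.5, -1) does not reach this height (z outside [8.5, 12]); the r=10 cylinder at (13.5, 9.5) gives a regular 32-gon of circumradius 10 (constant along its height); the 26×9.5 cube at (15, 2.5) contributes its full rectangle; After the difference (first − rest): starting from the r=9.5 cylinder, the r=10 cylinder at (13.5, 9.5) partially overlaps it — only the 20.35 mm² overlap (of its 312.14 mm²) is removed, clipping the outline; the 26×9.5 cube at (15, 2.5) misses the remaining region (no effect) — 1 connected region. Overall, the cross-section is a single solid region. The nearest boundary edge runs (-9.32, -1.85)→(-9.50, 0.00); distance from the point to it = 1.38 mm. The point is inside the cross-section and 1.38 mm from the nearest boundary — more than the 0.8 mm shell width (2 × 0.4), so it's in the infill interior.

infill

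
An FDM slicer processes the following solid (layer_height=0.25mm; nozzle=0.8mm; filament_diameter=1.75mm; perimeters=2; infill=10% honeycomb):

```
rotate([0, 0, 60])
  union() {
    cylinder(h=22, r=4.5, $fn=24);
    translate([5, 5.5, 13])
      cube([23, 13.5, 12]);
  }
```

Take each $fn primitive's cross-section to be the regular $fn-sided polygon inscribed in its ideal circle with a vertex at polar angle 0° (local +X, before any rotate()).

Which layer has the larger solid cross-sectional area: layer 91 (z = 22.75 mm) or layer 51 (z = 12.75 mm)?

layer 91 (z = 22.75 mm)

Layer 91 (z = 22.75): the cylinder is not intersected at this z (z outside [0, 22]); the cube at (5, 5.5) (footprint 23×13.5) is included at this height (area 310.50 mm²); Combining (union): only the 23×13.5 cube at (5, 5.5) is present, so the union is just that shape — area = 310.50 mm²; (whole slice rotated 60° about Z — lengths, areas and connectivity unchanged). So its area = 310.50 mm². Layer 51 (z = 12.75): the r=4.5 cylinder contributes a regular 24-gon of circumradius 4.5 (area = (24/2)·4.500²·sin(360°/24) = 62.89 mm²); the cube at (5, 5.5) does not reach this height (z outside [13, 25]); Merging all regions: only the r=4.5 cylinder is present, so the union is just that shape — area = 62.89 mm²; (rotated 60° about Z; rotation is an isometry so areas/perimeters/island counts are preserved). So its area = 62.89 mm². Layer 91 is larger (310.50 vs 62.89 mm²).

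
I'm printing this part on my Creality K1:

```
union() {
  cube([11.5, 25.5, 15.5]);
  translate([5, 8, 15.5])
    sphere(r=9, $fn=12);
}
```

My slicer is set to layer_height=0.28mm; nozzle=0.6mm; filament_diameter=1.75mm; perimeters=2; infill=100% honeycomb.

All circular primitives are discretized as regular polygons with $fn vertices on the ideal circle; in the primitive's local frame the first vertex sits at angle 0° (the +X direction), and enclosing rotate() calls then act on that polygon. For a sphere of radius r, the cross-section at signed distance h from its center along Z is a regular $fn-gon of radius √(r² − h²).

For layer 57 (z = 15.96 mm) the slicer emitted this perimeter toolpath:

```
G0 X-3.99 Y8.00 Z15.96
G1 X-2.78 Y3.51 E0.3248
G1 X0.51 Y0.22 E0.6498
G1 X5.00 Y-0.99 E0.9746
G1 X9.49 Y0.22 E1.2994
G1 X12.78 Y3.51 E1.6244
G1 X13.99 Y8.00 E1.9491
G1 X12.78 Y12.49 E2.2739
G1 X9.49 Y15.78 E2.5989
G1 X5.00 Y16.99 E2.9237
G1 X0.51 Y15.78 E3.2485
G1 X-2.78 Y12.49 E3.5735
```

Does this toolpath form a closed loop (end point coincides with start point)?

no

Start point (G0): (-3.99, 8.00). End point (last G1): the path does not return to the start — open.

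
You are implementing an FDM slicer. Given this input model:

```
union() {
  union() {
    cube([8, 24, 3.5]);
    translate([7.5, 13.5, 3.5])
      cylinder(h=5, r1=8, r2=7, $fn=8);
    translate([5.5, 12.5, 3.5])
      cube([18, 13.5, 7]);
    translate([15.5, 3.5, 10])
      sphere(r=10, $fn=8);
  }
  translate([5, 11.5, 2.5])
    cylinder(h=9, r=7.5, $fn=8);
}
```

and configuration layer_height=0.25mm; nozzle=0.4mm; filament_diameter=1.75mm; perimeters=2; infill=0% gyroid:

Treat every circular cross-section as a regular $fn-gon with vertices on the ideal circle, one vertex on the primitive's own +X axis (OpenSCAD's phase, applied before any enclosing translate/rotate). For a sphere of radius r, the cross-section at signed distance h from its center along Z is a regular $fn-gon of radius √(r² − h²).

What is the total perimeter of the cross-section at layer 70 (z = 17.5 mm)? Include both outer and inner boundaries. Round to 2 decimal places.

At z = 17.5 mm: the cube does not reach this height (z outside [0, 3.5]); the cone at (7.5, 13.5) is not intersected at this z (z outside [3.5, 8.5]); the cube at (5.5, 12.5) is absent (z outside [3.5, 10.5]); the r=10 sphere at (15.5, 3.5) contributes a regular 8-gon of circumradius √(10²−7.5²) = 6.614 (perimeter = 2·8·6.614·sin(180°/8) = 40.50 mm); Taking the union: only the r=10 sphere at (15.5, 3.5) is present, so the union is just that shape — boundary = 40.50 mm; the cylinder at (5, 11.5) is not intersected at this z (z outside [2.5, 11.5]); Merging all regions: only that combined region is present, so the union is just that shape — boundary = 40.50 mm. Overall, the cross-section is a single solid region. Total boundary length (outer) = 40.50 mm.

40.50 mm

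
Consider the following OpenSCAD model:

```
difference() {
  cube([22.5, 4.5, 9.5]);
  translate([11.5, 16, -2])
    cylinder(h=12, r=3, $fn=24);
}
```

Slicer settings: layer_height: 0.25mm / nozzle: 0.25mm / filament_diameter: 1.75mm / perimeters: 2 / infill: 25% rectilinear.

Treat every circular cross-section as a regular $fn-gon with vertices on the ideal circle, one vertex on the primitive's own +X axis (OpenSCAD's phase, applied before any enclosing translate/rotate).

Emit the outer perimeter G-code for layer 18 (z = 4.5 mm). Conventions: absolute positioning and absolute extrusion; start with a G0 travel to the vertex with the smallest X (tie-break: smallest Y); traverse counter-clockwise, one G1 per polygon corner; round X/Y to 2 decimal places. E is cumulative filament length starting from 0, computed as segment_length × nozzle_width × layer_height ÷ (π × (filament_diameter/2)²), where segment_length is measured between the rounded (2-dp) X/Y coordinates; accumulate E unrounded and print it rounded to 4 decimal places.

G0 X0.00 Y0.00 Z4.50
G1 X22.50 Y0.00 E0.5847
G1 X22.50 Y4.50 E0.7016
G1 X0.00 Y4.50 E1.2862
G1 X0.00 Y0.00 E1.4032

At z = 4.5 mm: the cube (footprint 22.5×4.5) is included at this height; the r=3 cylinder at (11.5, 16) contributes a regular 24-gon of circumradius 3; Taking the first minus the rest: starting from the 22.5×4.5 cube, the r=3 cylinder at (11.5, 16) misses the remaining region (no effect) — 1 connected region. The outline is a single polygon with 4 vertices. Extrusion per mm of travel: 0.25 × 0.25 / (π × 0.875²) = 0.025984. Accumulating E over each segment gives final E = 1.4032.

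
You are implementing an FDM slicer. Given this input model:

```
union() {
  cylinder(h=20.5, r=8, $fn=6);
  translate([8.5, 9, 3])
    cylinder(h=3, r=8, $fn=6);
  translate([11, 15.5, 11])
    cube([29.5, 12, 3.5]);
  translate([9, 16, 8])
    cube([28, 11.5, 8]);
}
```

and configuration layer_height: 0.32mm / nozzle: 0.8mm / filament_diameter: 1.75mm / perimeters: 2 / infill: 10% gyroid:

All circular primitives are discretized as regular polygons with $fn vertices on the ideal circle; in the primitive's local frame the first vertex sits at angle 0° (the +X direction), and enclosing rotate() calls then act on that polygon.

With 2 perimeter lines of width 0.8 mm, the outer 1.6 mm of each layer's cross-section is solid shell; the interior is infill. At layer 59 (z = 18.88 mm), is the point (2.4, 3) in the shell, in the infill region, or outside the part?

At z = 18.88 mm: the r=8 cylinder contributes a regular 6-gon of circumradius 8; the cylinder at (8.5, 9) does not reach this height (z outside [3, 6]); the cube at (11, 15.5) is not intersected at this z (z outside [11, 14.5]); the cube at (9, 16) is not intersected at this z (z outside [8, 16]); Taking the union: only the r=8 cylinder is present, so the union is just that shape — 1 connected region. Overall, the cross-section is a single solid region. The nearest boundary edge runs (8.00, 0.00)→(4.00, 6.93); distance from the point to it = 3.35 mm. The point is inside the cross-section and 3.35 mm from the nearest boundary — more than the 1.6 mm shell width (2 × 0.8), so it's in the infill interior.

infill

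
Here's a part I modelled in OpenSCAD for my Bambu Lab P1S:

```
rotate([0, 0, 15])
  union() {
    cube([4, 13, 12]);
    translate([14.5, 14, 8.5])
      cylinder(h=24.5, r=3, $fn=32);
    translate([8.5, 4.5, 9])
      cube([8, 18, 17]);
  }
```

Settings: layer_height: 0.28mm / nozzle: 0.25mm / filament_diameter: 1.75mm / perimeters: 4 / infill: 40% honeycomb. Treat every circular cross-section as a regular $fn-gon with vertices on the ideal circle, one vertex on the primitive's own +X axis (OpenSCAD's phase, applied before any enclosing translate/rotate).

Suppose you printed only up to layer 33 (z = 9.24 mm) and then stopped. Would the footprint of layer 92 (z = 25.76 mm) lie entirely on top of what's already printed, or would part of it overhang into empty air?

Compare the two slices. At z = 9.24: the 4×13 cube contributes its full rectangle (area 52.00 mm²); the r=3 cylinder at (14.5, 14) gives a regular 32-gon of circumradius 3 (constant along its height) (area = (32/2)·3.000²·sin(360°/32) = 28.09 mm²); the cube at (8.5, 4.5) is present — its section is the full 8×18 rectangle (area 144.00 mm²); Combining (union): the regions partially overlap — summed areas 224.09 mm² minus the doubly-counted overlap 25.04 mm² gives 199.05 mm² — area = 199.05 mm²; (rotated 15° about Z; rotation is an isometry so areas/perimeters/island counts are preserved). At z = 25.76: the cube does not reach this height (z outside [0, 12]); the r=3 cylinder at (14.5, 14) contributes a regular 32-gon of circumradius 3 (area = (32/2)·3.000²·sin(360°/32) = 28.09 mm²); the cube at (8.5, 4.5) (footprint 8×18) is included at this height (area 144.00 mm²); Combining (union): the regions partially overlap — summed areas 172.09 mm² minus the doubly-counted overlap 25.04 mm² gives 147.05 mm² — area = 147.05 mm²; (rotated 15° about Z; rotation is an isometry so areas/perimeters/island counts are preserved). Checking containment: the cross-section at z = 25.76 is a subset of the cross-section at z = 9.24.

entirely on top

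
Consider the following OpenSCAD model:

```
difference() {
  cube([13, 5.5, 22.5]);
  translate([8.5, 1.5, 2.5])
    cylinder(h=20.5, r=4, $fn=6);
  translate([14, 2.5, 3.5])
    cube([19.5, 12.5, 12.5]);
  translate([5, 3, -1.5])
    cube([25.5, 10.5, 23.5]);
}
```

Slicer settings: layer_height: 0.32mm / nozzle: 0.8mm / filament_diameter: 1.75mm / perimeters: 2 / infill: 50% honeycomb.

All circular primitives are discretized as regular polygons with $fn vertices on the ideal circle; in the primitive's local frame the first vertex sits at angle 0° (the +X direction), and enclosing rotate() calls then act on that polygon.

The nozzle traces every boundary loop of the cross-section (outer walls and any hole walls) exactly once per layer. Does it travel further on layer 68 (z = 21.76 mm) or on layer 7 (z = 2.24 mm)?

Layer 68 (z = 21.76): the 13×5.5 cube contributes its full rectangle (perimeter 37.00 mm); the r=4 cylinder at (8.5, 1.5) contributes a regular 6-gon of circumradius 4 (perimeter = 2·6·4.000·sin(180°/6) = 24.00 mm); the cube at (14, 2.5) is absent (z outside [3.5, 16]); the cube at (5, 3) is present — its section is the full 25.5×10.5 rectangle (perimeter 72.00 mm); Subtracting the remaining from the first: starting from the 13×5.5 cube, the r=4 cylinder at (8.5, 1.5) partially overlaps it — only the 31.49 mm² overlap (of its 41.57 mm²) is removed, clipping the outline; the 25.5×10.5 cube at (5, 3) partially overlaps it — only the 9.92 mm² overlap (of its 267.75 mm²) is removed, clipping the outline — boundary = 31.39 mm. So its perimeter = 31.39 mm. Layer 7 (z = 2.24): the cube is present — its section is the full 13×5.5 rectangle (perimeter 37.00 mm); the cylinder at (8.5, 1.5) is absent (z outside [2.5, 23]); the cube at (14, 2.5) is absent (z outside [3.5, 16]); the cube at (5, 3) (footprint 25.5×10.5) is included at this height (perimeter 72.00 mm); After the difference (first − rest): starting from the 13×5.5 cube, the 25.5×10.5 cube at (5, 3) partially overlaps it — only the 20.00 mm² overlap (of its 267.75 mm²) is removed, clipping the outline — boundary = 37.00 mm. So its perimeter = 37.00 mm. Layer 7 is larger (37.00 vs 31.39 mm).

layer 7 (z = 2.24 mm)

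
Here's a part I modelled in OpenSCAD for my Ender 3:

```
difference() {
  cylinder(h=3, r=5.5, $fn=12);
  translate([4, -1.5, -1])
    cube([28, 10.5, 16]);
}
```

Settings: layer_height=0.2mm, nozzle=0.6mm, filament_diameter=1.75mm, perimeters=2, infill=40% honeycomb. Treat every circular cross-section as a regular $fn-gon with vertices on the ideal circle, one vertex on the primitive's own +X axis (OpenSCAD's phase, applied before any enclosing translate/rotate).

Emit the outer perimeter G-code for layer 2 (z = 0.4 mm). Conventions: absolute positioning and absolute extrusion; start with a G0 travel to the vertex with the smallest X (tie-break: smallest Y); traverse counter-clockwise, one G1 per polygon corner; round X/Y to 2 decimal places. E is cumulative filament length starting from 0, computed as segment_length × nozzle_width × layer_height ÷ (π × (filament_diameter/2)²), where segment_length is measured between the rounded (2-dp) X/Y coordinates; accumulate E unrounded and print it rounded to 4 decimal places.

G0 X-5.50 Y0.00 Z0.40
G1 X-4.76 Y-2.75 E0.1421
G1 X-2.75 Y-4.76 E0.2839
G1 X0.00 Y-5.50 E0.4260
G1 X2.75 Y-4.76 E0.5681
G1 X4.76 Y-2.75 E0.7099
G1 X5.10 Y-1.50 E0.7745
G1 X4.00 Y-1.50 E0.8294
G1 X4.00 Y3.51 E1.0793
G1 X2.75 Y4.76 E1.1675
G1 X0.00 Y5.50 E1.3096
G1 X-2.75 Y4.76 E1.4517
G1 X-4.76 Y2.75 E1.5935
G1 X-5.50 Y0.00 E1.7356

At z = 0.4 mm: the r=5.5 cylinder gives a regular 12-gon of circumradius 5.5 (constant along its height); the 28×10.5 cube at (4, -1.5) contributes its full rectangle; Subtracting the remaining from the first: starting from the r=5.5 cylinder, the 28×10.5 cube at (4, -1.5) partially overlaps it — only the 5.35 mm² overlap (of its 294.00 mm²) is removed, clipping the outline — 1 connected region. The outline is a single polygon with 13 vertices. Extrusion per mm of travel: 0.6 × 0.2 / (π × 0.875²) = 0.049890. Accumulating E over each segment gives final E = 1.7356.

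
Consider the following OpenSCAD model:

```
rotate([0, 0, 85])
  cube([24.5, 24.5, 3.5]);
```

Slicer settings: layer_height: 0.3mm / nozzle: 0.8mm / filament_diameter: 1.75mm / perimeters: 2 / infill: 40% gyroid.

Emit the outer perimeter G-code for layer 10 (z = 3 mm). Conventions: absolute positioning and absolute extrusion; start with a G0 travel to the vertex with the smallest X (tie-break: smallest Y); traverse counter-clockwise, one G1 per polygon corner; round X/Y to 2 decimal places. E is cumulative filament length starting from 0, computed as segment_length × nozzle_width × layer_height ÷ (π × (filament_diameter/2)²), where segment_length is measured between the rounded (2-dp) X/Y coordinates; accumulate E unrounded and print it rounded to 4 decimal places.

G0 X-24.41 Y2.14 Z3.00
G1 X0.00 Y0.00 E2.4450
G1 X2.14 Y24.41 E4.8900
G1 X-22.27 Y26.54 E7.3349
G1 X-24.41 Y2.14 E9.7788

At z = 3 mm: the cube is present — its section is the full 24.5×24.5 rectangle; (whole slice rotated 85° about Z — lengths, areas and connectivity unchanged). The outline is a single polygon with 4 vertices. Extrusion per mm of travel: 0.8 × 0.3 / (π × 0.875²) = 0.099780. Accumulating E over each segment gives final E = 9.7788.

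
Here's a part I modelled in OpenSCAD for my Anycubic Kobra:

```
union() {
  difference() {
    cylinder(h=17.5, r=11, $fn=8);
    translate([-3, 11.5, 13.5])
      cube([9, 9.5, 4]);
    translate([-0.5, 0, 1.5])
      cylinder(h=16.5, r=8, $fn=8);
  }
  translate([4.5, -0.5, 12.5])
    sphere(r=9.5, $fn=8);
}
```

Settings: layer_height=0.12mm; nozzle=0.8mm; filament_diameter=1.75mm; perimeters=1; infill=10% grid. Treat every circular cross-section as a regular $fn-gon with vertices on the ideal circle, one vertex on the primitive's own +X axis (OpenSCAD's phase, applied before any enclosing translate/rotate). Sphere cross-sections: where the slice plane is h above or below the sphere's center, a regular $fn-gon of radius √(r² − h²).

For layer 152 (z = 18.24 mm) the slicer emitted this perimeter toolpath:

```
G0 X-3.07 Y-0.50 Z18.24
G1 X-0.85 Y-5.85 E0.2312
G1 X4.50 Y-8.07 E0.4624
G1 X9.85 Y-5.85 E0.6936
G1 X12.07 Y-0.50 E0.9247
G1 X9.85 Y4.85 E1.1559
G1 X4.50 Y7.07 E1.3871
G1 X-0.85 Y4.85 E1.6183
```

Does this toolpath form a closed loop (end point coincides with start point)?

no

Start point (G0): (-3.07, -0.50). End point (last G1): the path does not return to the start — open.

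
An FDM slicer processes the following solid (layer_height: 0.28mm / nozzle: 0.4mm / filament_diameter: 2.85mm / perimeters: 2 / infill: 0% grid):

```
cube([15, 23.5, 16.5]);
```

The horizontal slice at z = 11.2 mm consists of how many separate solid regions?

1

At z = 11.2 mm: the 15×23.5 cube contributes its full rectangle. The result has 1 disconnected region.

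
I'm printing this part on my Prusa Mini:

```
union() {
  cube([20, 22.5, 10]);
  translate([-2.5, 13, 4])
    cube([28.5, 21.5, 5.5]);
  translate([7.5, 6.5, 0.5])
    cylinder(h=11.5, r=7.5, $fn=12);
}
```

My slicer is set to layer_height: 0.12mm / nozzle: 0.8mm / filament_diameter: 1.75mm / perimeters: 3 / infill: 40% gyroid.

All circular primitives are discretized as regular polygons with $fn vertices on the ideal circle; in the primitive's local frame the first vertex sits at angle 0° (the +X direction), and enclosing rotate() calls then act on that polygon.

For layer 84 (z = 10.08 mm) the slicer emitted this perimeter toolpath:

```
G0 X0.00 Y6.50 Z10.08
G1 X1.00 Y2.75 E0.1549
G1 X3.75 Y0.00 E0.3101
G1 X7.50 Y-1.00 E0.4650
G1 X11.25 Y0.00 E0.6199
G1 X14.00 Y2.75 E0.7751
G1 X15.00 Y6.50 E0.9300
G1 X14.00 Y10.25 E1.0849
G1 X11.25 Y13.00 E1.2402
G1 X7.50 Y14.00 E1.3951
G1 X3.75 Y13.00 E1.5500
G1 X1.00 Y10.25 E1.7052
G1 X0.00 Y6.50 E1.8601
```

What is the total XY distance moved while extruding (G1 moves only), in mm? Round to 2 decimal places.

Sum the Euclidean lengths of each G1 segment: total = 46.60 mm.

46.60 mm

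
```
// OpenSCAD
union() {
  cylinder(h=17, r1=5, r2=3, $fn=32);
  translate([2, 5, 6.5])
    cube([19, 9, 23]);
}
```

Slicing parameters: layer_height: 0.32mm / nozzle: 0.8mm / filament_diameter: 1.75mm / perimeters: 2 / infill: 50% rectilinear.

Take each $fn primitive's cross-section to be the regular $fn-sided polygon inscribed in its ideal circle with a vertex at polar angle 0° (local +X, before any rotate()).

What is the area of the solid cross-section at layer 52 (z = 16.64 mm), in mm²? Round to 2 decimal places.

199.89 mm²

At z = 16.64 mm: the cone contributes a regular 32-gon of circumradius 3.042 (interpolated between r1=5 and r2=3 at t=0.979) (area = (32/2)·3.042²·sin(360°/32) = 28.89 mm²); the 19×9 cube at (2, 5) contributes its full rectangle (area 171.00 mm²); Merging all regions: the 2 present regions are separate (no shared area or edge), so areas and boundary lengths simply add and each stays a separate island — area = 199.89 mm². Overall, the cross-section has 2 separate islands. Net area = 199.89 mm².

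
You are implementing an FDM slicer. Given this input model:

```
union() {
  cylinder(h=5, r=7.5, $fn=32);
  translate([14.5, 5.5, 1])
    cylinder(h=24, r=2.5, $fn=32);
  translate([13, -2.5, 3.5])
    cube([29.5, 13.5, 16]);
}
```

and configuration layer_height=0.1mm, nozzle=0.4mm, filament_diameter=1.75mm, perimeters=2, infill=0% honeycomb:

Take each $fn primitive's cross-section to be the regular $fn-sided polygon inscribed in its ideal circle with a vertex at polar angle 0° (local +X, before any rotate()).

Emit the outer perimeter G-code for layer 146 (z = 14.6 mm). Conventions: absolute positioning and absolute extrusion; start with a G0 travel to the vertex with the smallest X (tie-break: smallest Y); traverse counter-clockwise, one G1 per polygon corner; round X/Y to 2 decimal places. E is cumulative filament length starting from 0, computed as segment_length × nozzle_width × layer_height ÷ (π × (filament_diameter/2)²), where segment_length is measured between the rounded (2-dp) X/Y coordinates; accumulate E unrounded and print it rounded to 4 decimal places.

G0 X12.00 Y5.50 Z14.60
G1 X12.05 Y5.01 E0.0082
G1 X12.19 Y4.54 E0.0163
G1 X12.42 Y4.11 E0.0245
G1 X12.73 Y3.73 E0.0326
G1 X13.00 Y3.51 E0.0384
G1 X13.00 Y-2.50 E0.1384
G1 X42.50 Y-2.50 E0.6289
G1 X42.50 Y11.00 E0.8534
G1 X13.00 Y11.00 E1.3440
G1 X13.00 Y7.49 E1.4024
G1 X12.73 Y7.27 E1.4082
G1 X12.42 Y6.89 E1.4163
G1 X12.19 Y6.46 E1.4245
G1 X12.05 Y5.99 E1.4326
G1 X12.00 Y5.50 E1.4408

At z = 14.6 mm: the cylinder is not intersected at this z (z outside [0, 5]); the r=2.5 cylinder at (14.5, 5.5) contributes a regular 32-gon of circumradius 2.5; the cube at (13, -2.5) (footprint 29.5×13.5) is included at this height; Taking the union: the regions partially overlap (shared area 16.75 mm²), so overlapping operands fuse into one piece — 1 connected region. The outline is a single polygon with 15 vertices. Extrusion per mm of travel: 0.4 × 0.1 / (π × 0.875²) = 0.016630. Accumulating E over each segment gives final E = 1.4408.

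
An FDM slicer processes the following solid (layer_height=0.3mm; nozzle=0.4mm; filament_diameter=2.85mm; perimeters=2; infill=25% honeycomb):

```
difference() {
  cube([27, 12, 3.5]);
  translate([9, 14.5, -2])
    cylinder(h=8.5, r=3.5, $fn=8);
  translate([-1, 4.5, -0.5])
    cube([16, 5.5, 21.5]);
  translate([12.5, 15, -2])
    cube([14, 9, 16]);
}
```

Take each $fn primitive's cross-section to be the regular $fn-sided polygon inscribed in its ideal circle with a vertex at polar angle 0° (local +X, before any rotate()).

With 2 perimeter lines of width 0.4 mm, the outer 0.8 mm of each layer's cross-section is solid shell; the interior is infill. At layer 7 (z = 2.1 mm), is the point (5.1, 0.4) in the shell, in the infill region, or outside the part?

shell

At z = 2.1 mm: the cube (footprint 27×12) is included at this height; the r=3.5 cylinder at (9, 14.5) gives a regular 8-gon of circumradius 3.5 (constant along its height); the cube at (-1, 4.5) (footprint 16×5.5) is included at this height; the 14×9 cube at (12.5, 15) contributes its full rectangle; After the difference (first − rest): starting from the 27×12 cube, the r=3.5 cylinder at (9, 14.5) partially overlaps it — only the 2.41 mm² overlap (of its 34.65 mm²) is removed, clipping the outline; the 16×5.5 cube at (-1, 4.5) partially overlaps it — only the 82.50 mm² overlap (of its 88.00 mm²) is removed, clipping the outline; the 14×9 cube at (12.5, 15) misses the remaining region (no effect) — 1 connected region. Overall, the cross-section is a single solid region. The nearest boundary edge runs (27.00, 0.00)→(0.00, 0.00); distance from the point to it = 0.40 mm. The point is inside the cross-section, 0.40 mm from the nearest boundary — within the 0.8 mm shell band (2 × 0.4).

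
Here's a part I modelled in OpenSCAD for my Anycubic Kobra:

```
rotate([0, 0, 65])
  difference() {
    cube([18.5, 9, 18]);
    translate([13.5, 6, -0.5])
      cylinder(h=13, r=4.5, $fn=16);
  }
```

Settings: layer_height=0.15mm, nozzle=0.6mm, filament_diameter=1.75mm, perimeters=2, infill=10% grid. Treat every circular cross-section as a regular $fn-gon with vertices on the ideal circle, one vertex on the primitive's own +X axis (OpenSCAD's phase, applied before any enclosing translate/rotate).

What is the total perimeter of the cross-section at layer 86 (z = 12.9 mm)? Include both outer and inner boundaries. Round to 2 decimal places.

At z = 12.9 mm: the cube (footprint 18.5×9) is included at this height (perimeter 55.00 mm); the cylinder at (13.5, 6) is absent (z outside [-0.5, 12.5]); Taking the first minus the rest: none of the subtracted shapes is present at this height, so the 18.5×9 cube is unchanged — boundary = 55.00 mm; (rotated 65° about Z; rotation is an isometry so areas/perimeters/island counts are preserved). Overall, the cross-section is a single solid region. Total boundary length (outer) = 55.00 mm.

55.00 mm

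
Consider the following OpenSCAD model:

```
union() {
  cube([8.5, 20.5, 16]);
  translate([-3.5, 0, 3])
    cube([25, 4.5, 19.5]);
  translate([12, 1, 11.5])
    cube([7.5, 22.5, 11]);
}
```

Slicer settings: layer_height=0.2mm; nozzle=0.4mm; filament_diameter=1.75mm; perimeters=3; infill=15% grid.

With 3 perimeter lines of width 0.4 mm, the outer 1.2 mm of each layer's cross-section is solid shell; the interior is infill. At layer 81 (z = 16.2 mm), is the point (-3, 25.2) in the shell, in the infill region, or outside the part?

At z = 16.2 mm: the cube is not intersected at this z (z outside [0, 16]); the cube at (-3.5, 0) is present — its section is the full 25×4.5 rectangle; the cube at (12, 1) (footprint 7.5×22.5) is included at this height; Combining (union): the regions partially overlap (shared area 26.25 mm²), so overlapping operands fuse into one piece — 1 connected region. Overall, the cross-section is a single solid region. The nearest boundary edge runs (12.00, 4.50)→(12.00, 23.50); distance from the point to it = 15.10 mm. The point is not inside any of the regions above, so it lies outside the cross-section (15.10 mm from the nearest boundary).

outside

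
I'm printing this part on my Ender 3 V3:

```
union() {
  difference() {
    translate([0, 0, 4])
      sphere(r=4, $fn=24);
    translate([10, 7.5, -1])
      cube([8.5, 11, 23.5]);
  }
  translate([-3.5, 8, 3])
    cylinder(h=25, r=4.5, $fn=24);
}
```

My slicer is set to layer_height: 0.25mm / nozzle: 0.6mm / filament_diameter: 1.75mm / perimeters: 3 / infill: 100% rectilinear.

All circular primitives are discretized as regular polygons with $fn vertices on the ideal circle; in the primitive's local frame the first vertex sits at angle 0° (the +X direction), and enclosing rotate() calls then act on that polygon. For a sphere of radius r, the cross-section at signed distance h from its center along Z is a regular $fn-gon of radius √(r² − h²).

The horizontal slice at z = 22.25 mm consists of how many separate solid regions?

1

At z = 22.25 mm: the sphere is absent (|z−center|=18.250 > r=4); the cube at (10, 7.5) is present — its section is the full 8.5×11 rectangle; Taking the first minus the rest: the first operand is absent here, so nothing remains; the r=4.5 cylinder at (-3.5, 8) contributes a regular 24-gon of circumradius 4.5; Merging all regions: only the r=4.5 cylinder at (-3.5, 8) is present, so the union is just that shape — 1 connected region. The result has 1 disconnected region.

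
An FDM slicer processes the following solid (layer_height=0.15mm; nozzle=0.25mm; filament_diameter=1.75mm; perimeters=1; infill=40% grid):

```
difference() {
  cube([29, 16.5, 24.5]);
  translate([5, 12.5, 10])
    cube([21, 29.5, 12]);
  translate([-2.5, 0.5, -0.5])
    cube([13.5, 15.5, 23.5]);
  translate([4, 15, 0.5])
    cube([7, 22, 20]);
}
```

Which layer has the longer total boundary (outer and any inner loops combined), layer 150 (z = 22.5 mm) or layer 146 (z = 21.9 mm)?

layer 150 (z = 22.5 mm)

Layer 150 (z = 22.5): the cube is present — its section is the full 29×16.5 rectangle (perimeter 91.00 mm); the cube at (5, 12.5) is not intersected at this z (z outside [10, 22]); the cube at (-2.5, 0.5) is present — its section is the full 13.5×15.5 rectangle (perimeter 58.00 mm); the cube at (4, 15) does not reach this height (z outside [0.5, 20.5]); Subtracting the remaining from the first: starting from the 29×16.5 cube, the 13.5×15.5 cube at (-2.5, 0.5) partially overlaps it — only the 170.50 mm² overlap (of its 209.25 mm²) is removed, clipping the outline — boundary = 113.00 mm. So its perimeter = 113.00 mm. Layer 146 (z = 21.9): the cube is present — its section is the full 29×16.5 rectangle (perimeter 91.00 mm); the cube at (5, 12.5) is present — its section is the full 21×29.5 rectangle (perimeter 101.00 mm); the cube at (-2.5, 0.5) (footprint 13.5×15.5) is included at this height (perimeter 58.00 mm); the cube at (4, 15) is absent (z outside [0.5, 20.5]); Subtracting the remaining from the first: starting from the 29×16.5 cube, the 21×29.5 cube at (5, 12.5) partially overlaps it — only the 84.00 mm² overlap (of its 619.50 mm²) is removed, clipping the outline; the 13.5×15.5 cube at (-2.5, 0.5) partially overlaps it — only the 149.50 mm² overlap (of its 209.25 mm²) is removed, clipping the outline — boundary = 102.00 mm. So its perimeter = 102.00 mm. Layer 150 is larger (113.00 vs 102.00 mm).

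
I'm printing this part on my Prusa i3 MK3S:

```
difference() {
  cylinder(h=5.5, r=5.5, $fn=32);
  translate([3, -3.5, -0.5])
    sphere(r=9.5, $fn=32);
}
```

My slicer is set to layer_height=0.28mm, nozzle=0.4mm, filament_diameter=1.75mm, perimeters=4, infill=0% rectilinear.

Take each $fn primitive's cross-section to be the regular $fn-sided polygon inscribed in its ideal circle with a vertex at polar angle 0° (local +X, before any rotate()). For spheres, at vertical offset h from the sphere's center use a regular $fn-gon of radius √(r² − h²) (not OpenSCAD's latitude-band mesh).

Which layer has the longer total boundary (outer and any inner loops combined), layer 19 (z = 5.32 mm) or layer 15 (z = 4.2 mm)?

Layer 19 (z = 5.32): the r=5.5 cylinder gives a regular 32-gon of circumradius 5.5 (constant along its height) (perimeter = 2·32·5.500·sin(180°/32) = 34.50 mm); the sphere at (3, -3.5): section is a regular 32-gon, circumradius = √(r²−h²) = √(9.5²−5.82²) = 7.509 (perimeter = 2·32·7.509·sin(180°/32) = 47.10 mm); Taking the first minus the rest: starting from the r=5.5 cylinder, the r=9.5 sphere at (3, -3.5) partially overlaps it — only the 70.63 mm² overlap (of its 175.98 mm²) is removed, clipping the outline — boundary = 28.56 mm. So its perimeter = 28.56 mm. Layer 15 (z = 4.2): the r=5.5 cylinder gives a regular 32-gon of circumradius 5.5 (constant along its height) (perimeter = 2·32·5.500·sin(180°/32) = 34.50 mm); the r=9.5 sphere at (3, -3.5) contributes a regular 32-gon of circumradius √(9.5²−4.7²) = 8.256 (perimeter = 2·32·8.256·sin(180°/32) = 51.79 mm); After the difference (first − rest): starting from the r=5.5 cylinder, the r=9.5 sphere at (3, -3.5) partially overlaps it — only the 79.42 mm² overlap (of its 212.76 mm²) is removed, clipping the outline — boundary = 24.79 mm. So its perimeter = 24.79 mm. Layer 19 is larger (28.56 vs 24.79 mm).

layer 19 (z = 5.32 mm)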